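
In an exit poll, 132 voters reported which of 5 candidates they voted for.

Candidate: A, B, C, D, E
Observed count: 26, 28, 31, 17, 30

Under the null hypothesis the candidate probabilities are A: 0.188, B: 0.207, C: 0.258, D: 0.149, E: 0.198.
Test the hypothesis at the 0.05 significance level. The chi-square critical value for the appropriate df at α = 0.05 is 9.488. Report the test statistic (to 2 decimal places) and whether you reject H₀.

1.28; do not reject

Expected counts E_i = n·p_i: 132×0.188 = 24.816, 132×0.207 = 27.324, 132×0.258 = 34.056, 132×0.149 = 19.668, 132×0.198 = 26.136.
χ² = (26−24.816)²/24.816 + (28−27.324)²/27.324 + (31−34.056)²/34.056 + (17−19.668)²/19.668 + (30−26.136)²/26.136
   = 0.056 + 0.017 + 0.274 + 0.362 + 0.571
Sum = 1.28
df = 4. Since 1.28 < 9.488, we do not reject H₀.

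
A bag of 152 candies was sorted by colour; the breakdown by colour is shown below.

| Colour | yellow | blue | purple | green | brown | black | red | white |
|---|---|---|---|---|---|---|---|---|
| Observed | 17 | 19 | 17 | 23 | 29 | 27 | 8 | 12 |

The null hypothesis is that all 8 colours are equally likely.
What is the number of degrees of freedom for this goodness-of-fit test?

7

There are k = 8 categories and no parameters were estimated from the data, so df = 8 − 1 = 7.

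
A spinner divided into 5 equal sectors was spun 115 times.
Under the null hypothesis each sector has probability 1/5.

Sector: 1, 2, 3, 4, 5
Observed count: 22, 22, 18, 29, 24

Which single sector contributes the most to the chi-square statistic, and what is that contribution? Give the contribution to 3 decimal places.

4, 1.565

Expected count for each of the 5 categories: 115/5 = 23.
χ² = (22−23)²/23 + (22−23)²/23 + (18−23)²/23 + (29−23)²/23 + (24−23)²/23
   = 0.0435 + 0.0435 + 1.0870 + 1.5652 + 0.0435
The largest term is for 4: 1.565.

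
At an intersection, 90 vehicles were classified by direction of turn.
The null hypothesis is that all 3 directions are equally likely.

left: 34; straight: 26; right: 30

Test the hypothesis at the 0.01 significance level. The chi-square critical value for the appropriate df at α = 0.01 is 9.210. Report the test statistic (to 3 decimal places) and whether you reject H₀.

Expected count for each of the 3 categories: 90/3 = 30.
cat           O        E   (O−E)²/E
left         34       30     0.5333
straight     26       30     0.5333
right        30       30     0.0000
Sum = 1.067
df = 2. Since 1.067 < 9.210, we do not reject H₀.

1.067; do not reject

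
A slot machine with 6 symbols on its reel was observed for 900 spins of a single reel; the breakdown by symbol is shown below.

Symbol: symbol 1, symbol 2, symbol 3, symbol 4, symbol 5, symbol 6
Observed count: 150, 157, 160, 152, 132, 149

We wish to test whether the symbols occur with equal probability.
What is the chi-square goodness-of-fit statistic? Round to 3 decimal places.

Expected count for each of the 6 categories: 900/6 = 150.
χ² = (150−150)²/150 + (157−150)²/150 + (160−150)²/150 + (152−150)²/150 + (132−150)²/150 + (149−150)²/150
   = 0.0000 + 0.3267 + 0.6667 + 0.0267 + 2.1600 + 0.0067
Sum = 3.187

3.187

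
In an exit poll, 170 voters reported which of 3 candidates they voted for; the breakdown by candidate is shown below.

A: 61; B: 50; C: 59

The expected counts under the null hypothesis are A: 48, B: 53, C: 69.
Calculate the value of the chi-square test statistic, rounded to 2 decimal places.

χ² = (61−48)²/48 + (50−53)²/53 + (59−69)²/69
   = 3.521 + 0.170 + 1.449
Sum = 5.14

5.14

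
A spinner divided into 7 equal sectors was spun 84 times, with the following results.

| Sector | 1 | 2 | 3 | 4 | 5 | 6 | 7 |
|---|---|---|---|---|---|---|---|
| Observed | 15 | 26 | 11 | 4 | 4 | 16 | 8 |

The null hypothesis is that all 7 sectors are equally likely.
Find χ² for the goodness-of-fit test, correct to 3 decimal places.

Under H₀ each category has probability 1/7, so each expected count is 84/7 = 12.
χ² = (15−12)²/12 + (26−12)²/12 + (11−12)²/12 + (4−12)²/12 + (4−12)²/12 + (16−12)²/12 + (8−12)²/12
   = 0.7500 + 16.3333 + 0.0833 + 5.3333 + 5.3333 + 1.3333 + 1.3333
Sum = 30.500

30.500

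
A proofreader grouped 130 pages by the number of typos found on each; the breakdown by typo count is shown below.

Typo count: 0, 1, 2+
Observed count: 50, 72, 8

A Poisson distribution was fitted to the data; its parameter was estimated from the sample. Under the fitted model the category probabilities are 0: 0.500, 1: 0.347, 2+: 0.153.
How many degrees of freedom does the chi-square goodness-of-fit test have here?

There are k = 3 categories and 1 parameter estimated from the data, so df = 3 − 1 − 1 = 1.

1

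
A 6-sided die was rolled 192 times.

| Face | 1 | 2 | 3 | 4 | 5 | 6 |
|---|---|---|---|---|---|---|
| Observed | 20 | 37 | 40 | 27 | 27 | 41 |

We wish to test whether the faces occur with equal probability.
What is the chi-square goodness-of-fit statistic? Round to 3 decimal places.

Expected count for each of the 6 categories: 192/6 = 32.
χ² = (20−32)²/32 + (37−32)²/32 + (40−32)²/32 + (27−32)²/32 + (27−32)²/32 + (41−32)²/32
   = 4.5000 + 0.7813 + 2.0000 + 0.7813 + 0.7813 + 2.5313
Sum = 11.375

11.375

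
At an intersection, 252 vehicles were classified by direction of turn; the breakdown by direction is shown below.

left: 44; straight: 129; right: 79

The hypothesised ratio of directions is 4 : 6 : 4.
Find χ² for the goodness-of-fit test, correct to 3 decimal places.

15.653

Ratio total = 14. Expected counts: 252×4/14 = 72, 252×6/14 = 108, 252×4/14 = 72.
cat           O        E   (O−E)²/E
left         44       72    10.8889
straight    129      108     4.0833
right        79       72     0.6806
Sum = 15.653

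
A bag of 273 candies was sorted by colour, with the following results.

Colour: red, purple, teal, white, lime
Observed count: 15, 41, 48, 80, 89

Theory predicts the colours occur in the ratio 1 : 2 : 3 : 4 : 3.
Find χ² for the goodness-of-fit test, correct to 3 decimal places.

16.230

Ratio total = 13. Expected counts: 273×1/13 = 21, 273×2/13 = 42, 273×3/13 = 63, 273×4/13 = 84, 273×3/13 = 63.
cat         O        E   (O−E)²/E
red        15       21     1.7143
purple     41       42     0.0238
teal       48       63     3.5714
white      80       84     0.1905
lime       89       63    10.7302
Sum = 16.230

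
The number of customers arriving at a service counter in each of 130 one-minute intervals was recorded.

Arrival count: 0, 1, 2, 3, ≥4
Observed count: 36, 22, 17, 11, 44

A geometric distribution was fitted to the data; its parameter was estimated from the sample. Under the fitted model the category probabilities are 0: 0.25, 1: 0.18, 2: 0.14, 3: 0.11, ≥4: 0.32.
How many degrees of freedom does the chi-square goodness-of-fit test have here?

3

There are k = 5 categories and 1 parameter estimated from the data, so df = 5 − 1 − 1 = 3.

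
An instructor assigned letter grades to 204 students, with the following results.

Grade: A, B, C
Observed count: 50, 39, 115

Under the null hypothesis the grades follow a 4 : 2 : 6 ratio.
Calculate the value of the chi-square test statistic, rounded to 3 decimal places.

7.157

Ratio total = 12. Expected counts: 204×4/12 = 68, 204×2/12 = 34, 204×6/12 = 102.
χ² = (50−68)²/68 + (39−34)²/34 + (115−102)²/102
   = 4.7647 + 0.7353 + 1.6569
Sum = 7.157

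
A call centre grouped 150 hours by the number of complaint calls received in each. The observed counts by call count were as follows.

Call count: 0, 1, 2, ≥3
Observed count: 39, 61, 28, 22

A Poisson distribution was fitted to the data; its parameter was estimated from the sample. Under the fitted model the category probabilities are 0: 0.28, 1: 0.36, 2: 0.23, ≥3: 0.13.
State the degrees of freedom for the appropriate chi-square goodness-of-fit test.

There are k = 4 categories and 1 parameter estimated from the data, so df = 4 − 1 − 1 = 2.

2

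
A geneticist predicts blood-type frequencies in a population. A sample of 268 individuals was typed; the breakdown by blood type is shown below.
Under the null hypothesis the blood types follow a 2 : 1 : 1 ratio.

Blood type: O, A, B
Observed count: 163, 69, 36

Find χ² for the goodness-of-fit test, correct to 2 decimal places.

20.68

Ratio total = 4. Expected counts: 268×2/4 = 134, 268×1/4 = 67, 268×1/4 = 67.
cat         O        E   (O−E)²/E
O         163      134      6.276
A          69       67      0.060
B          36       67     14.343
Sum = 20.68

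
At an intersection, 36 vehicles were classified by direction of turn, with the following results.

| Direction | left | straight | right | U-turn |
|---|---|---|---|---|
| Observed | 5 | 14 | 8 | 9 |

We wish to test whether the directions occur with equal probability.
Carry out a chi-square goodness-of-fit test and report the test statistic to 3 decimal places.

Expected count for each of the 4 categories: 36/4 = 9.
χ² = (5−9)²/9 + (14−9)²/9 + (8−9)²/9 + (9−9)²/9
   = 1.7778 + 2.7778 + 0.1111 + 0.0000
Sum = 4.667

4.667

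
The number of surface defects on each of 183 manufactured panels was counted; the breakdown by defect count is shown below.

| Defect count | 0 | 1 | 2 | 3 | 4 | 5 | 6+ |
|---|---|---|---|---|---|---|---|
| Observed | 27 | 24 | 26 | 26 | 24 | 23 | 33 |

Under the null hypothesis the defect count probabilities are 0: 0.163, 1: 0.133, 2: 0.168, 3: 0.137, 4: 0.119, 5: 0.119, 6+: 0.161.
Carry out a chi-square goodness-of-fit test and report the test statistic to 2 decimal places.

1.76

Expected counts E_i = n·p_i: 183×0.163 = 29.829, 183×0.133 = 24.339, 183×0.168 = 30.744, 183×0.137 = 25.071, 183×0.119 = 21.777, 183×0.119 = 21.777, 183×0.161 = 29.463.
0: (27 − 29.829)²/29.829 = 8.003241/29.829 = 0.268
1: (24 − 24.339)²/24.339 = 0.114921/24.339 = 0.005
2: (26 − 30.744)²/30.744 = 22.505536/30.744 = 0.732
3: (26 − 25.071)²/25.071 = 0.863041/25.071 = 0.034
4: (24 − 21.777)²/21.777 = 4.941729/21.777 = 0.227
5: (23 − 21.777)²/21.777 = 1.495729/21.777 = 0.069
6+: (33 − 29.463)²/29.463 = 12.510369/29.463 = 0.425
Sum = 1.76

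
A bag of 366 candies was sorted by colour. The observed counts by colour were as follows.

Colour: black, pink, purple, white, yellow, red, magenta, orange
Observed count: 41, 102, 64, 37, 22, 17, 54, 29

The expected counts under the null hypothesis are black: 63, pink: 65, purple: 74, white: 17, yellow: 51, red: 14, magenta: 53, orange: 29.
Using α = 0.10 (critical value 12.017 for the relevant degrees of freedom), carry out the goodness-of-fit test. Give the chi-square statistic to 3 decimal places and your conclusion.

black: (41 − 63)²/63 = 484/63 = 7.6825
pink: (102 − 65)²/65 = 1369/65 = 21.0615
purple: (64 − 74)²/74 = 100/74 = 1.3514
white: (37 − 17)²/17 = 400/17 = 23.5294
yellow: (22 − 51)²/51 = 841/51 = 16.4902
red: (17 − 14)²/14 = 9/14 = 0.6429
magenta: (54 − 53)²/53 = 1/53 = 0.0189
orange: (29 − 29)²/29 = 0/29 = 0.0000
Sum = 70.777
df = 7. Since 70.777 > 12.017, we reject H₀.

70.777; reject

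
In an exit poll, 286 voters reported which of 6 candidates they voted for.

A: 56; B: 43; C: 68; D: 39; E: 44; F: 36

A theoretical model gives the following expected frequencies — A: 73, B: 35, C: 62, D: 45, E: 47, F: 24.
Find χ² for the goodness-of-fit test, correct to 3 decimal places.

cat         O        E   (O−E)²/E
A          56       73     3.9589
B          43       35     1.8286
C          68       62     0.5806
D          39       45     0.8000
E          44       47     0.1915
F          36       24     6.0000
Sum = 13.360

13.360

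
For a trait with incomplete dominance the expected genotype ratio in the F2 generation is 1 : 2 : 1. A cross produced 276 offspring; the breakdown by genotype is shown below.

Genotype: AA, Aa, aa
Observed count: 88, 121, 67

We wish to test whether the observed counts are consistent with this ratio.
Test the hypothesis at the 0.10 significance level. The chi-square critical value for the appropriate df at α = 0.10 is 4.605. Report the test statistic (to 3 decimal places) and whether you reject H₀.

Ratio total = 4. Expected counts: 276×1/4 = 69, 276×2/4 = 138, 276×1/4 = 69.
χ² = (88−69)²/69 + (121−138)²/138 + (67−69)²/69
   = 5.2319 + 2.0942 + 0.0580
Sum = 7.384
df = 2. Since 7.384 > 4.605, we reject H₀.

7.384; reject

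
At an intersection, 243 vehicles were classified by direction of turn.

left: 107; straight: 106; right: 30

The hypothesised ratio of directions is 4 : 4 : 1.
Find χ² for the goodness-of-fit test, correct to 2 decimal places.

0.38

Ratio total = 9. Expected counts: 243×4/9 = 108, 243×4/9 = 108, 243×1/9 = 27.
cat           O        E   (O−E)²/E
left        107      108      0.009
straight    106      108      0.037
right        30       27      0.333
Sum = 0.38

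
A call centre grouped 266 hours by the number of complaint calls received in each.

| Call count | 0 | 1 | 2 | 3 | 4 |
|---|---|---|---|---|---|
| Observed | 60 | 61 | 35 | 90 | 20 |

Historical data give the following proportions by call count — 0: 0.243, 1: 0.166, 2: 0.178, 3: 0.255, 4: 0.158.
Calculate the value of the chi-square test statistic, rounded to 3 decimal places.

28.770

Expected counts E_i = n·p_i: 266×0.243 = 64.638, 266×0.166 = 44.156, 266×0.178 = 47.348, 266×0.255 = 67.83, 266×0.158 = 42.028.
cat         O        E   (O−E)²/E
0          60   64.638     0.3328
1          61   44.156     6.4254
2          35   47.348     3.2203
3          90    67.83     7.2462
4          20   42.028    11.5455
Sum = 28.770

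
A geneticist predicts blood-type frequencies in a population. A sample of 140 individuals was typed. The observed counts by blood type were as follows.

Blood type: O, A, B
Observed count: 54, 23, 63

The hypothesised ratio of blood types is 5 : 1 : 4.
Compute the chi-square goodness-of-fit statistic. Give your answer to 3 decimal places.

10.318

Ratio total = 10. Expected counts: 140×5/10 = 70, 140×1/10 = 14, 140×4/10 = 56.
cat         O        E   (O−E)²/E
O          54       70     3.6571
A          23       14     5.7857
B          63       56     0.8750
Sum = 10.318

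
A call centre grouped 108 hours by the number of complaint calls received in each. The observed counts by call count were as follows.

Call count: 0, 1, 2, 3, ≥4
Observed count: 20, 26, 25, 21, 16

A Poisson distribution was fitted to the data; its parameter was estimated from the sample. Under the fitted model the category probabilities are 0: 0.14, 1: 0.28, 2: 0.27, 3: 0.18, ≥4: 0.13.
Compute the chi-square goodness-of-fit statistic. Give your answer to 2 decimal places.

Expected counts E_i = n·p_i: 108×0.14 = 15.12, 108×0.28 = 30.24, 108×0.27 = 29.16, 108×0.18 = 19.44, 108×0.13 = 14.04.
χ² = (20−15.12)²/15.12 + (26−30.24)²/30.24 + (25−29.16)²/29.16 + (21−19.44)²/19.44 + (16−14.04)²/14.04
   = 1.575 + 0.594 + 0.593 + 0.125 + 0.274
Sum = 3.16

3.16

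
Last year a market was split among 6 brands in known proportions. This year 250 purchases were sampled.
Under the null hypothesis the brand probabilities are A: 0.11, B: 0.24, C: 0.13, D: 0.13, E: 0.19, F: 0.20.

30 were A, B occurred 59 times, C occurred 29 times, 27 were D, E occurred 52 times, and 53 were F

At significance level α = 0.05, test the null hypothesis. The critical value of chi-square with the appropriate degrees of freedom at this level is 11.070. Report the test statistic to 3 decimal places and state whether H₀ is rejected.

2.158; do not reject

Expected counts E_i = n·p_i: 250×0.11 = 27.5, 250×0.24 = 60, 250×0.13 = 32.5, 250×0.13 = 32.5, 250×0.19 = 47.5, 250×0.20 = 50.
A: (30 − 27.5)²/27.5 = 6.25/27.5 = 0.2273
B: (59 − 60)²/60 = 1/60 = 0.0167
C: (29 − 32.5)²/32.5 = 12.25/32.5 = 0.3769
D: (27 − 32.5)²/32.5 = 30.25/32.5 = 0.9308
E: (52 − 47.5)²/47.5 = 20.25/47.5 = 0.4263
F: (53 − 50)²/50 = 9/50 = 0.1800
Sum = 2.158
df = 5. Since 2.158 < 11.070, we do not reject H₀.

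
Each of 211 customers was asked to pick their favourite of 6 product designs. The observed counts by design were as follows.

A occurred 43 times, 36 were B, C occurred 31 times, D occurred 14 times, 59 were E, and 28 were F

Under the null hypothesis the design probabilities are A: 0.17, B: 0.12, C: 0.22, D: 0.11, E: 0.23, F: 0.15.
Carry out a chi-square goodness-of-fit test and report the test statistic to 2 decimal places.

17.38

Expected counts E_i = n·p_i: 211×0.17 = 35.87, 211×0.12 = 25.32, 211×0.22 = 46.42, 211×0.11 = 23.21, 211×0.23 = 48.53, 211×0.15 = 31.65.
cat         O        E   (O−E)²/E
A          43    35.87      1.417
B          36    25.32      4.505
C          31    46.42      5.122
D          14    23.21      3.655
E          59    48.53      2.259
F          28    31.65      0.421
Sum = 17.38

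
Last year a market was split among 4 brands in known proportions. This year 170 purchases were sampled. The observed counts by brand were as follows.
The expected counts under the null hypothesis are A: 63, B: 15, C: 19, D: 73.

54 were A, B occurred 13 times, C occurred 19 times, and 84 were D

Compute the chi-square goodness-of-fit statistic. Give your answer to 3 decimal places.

cat         O        E   (O−E)²/E
A          54       63     1.2857
B          13       15     0.2667
C          19       19     0.0000
D          84       73     1.6575
Sum = 3.210

3.210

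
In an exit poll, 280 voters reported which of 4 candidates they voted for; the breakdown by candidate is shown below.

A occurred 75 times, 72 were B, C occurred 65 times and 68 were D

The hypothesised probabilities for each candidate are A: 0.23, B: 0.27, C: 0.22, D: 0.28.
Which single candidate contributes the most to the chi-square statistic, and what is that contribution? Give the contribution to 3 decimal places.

Expected counts E_i = n·p_i: 280×0.23 = 64.4, 280×0.27 = 75.6, 280×0.22 = 61.6, 280×0.28 = 78.4.
cat         O        E   (O−E)²/E
A          75     64.4     1.7447
B          72     75.6     0.1714
C          65     61.6     0.1877
D          68     78.4     1.3796
The largest term is for A: 1.745.

A, 1.745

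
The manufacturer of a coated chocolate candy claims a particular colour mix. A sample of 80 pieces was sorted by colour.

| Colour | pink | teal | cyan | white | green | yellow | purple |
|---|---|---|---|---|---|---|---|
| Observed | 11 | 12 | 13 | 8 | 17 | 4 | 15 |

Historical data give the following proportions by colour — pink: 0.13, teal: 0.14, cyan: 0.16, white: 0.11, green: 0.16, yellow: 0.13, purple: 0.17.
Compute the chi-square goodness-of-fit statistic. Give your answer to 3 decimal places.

Expected counts E_i = n·p_i: 80×0.13 = 10.4, 80×0.14 = 11.2, 80×0.16 = 12.8, 80×0.11 = 8.8, 80×0.16 = 12.8, 80×0.13 = 10.4, 80×0.17 = 13.6.
cat         O        E   (O−E)²/E
pink       11     10.4     0.0346
teal       12     11.2     0.0571
cyan       13     12.8     0.0031
white       8      8.8     0.0727
green      17     12.8     1.3781
yellow      4     10.4     3.9385
purple     15     13.6     0.1441
Sum = 5.628

5.628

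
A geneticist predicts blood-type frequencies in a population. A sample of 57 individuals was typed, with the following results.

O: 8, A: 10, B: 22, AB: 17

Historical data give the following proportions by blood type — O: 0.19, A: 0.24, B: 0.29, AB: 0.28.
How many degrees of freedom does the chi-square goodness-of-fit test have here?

There are k = 4 categories and no parameters were estimated from the data, so df = 4 − 1 = 3.

3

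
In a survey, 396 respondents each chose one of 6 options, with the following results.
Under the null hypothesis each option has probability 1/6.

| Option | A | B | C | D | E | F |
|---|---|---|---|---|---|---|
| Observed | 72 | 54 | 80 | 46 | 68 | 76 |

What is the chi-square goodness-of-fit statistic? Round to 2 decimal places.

13.33

Expected count for each of the 6 categories: 396/6 = 66.
A: (72 − 66)²/66 = 36/66 = 0.545
B: (54 − 66)²/66 = 144/66 = 2.182
C: (80 − 66)²/66 = 196/66 = 2.970
D: (46 − 66)²/66 = 400/66 = 6.061
E: (68 − 66)²/66 = 4/66 = 0.061
F: (76 − 66)²/66 = 100/66 = 1.515
Sum = 13.33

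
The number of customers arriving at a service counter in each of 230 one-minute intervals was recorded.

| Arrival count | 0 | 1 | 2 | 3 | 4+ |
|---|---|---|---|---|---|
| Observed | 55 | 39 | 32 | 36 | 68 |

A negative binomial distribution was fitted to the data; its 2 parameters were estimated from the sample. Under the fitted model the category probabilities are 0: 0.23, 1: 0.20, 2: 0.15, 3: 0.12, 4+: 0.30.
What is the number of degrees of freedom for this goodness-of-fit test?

There are k = 5 categories and 2 parameters estimated from the data, so df = 5 − 1 − 2 = 2.

2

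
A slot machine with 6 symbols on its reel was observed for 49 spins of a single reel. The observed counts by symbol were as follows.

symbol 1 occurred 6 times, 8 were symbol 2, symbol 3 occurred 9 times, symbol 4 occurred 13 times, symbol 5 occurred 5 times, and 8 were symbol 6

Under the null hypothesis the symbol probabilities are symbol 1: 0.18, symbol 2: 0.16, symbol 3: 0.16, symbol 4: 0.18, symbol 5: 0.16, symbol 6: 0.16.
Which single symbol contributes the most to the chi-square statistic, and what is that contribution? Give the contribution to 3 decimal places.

Expected counts E_i = n·p_i: 49×0.18 = 8.82, 49×0.16 = 7.84, 49×0.16 = 7.84, 49×0.18 = 8.82, 49×0.16 = 7.84, 49×0.16 = 7.84.
symbol 1: (6 − 8.82)²/8.82 = 7.9524/8.82 = 0.9016
symbol 2: (8 − 7.84)²/7.84 = 0.0256/7.84 = 0.0033
symbol 3: (9 − 7.84)²/7.84 = 1.3456/7.84 = 0.1716
symbol 4: (13 − 8.82)²/8.82 = 17.4724/8.82 = 1.9810
symbol 5: (5 − 7.84)²/7.84 = 8.0656/7.84 = 1.0288
symbol 6: (8 − 7.84)²/7.84 = 0.0256/7.84 = 0.0033
The largest term is for symbol 4: 1.981.

symbol 4, 1.981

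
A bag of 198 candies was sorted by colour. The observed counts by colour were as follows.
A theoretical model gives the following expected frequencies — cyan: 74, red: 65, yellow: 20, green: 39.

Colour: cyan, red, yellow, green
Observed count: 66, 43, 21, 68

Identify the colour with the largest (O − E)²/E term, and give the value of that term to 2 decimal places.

χ² = (66−74)²/74 + (43−65)²/65 + (21−20)²/20 + (68−39)²/39
   = 0.865 + 7.446 + 0.050 + 21.564
The largest term is for green: 21.56.

green, 21.56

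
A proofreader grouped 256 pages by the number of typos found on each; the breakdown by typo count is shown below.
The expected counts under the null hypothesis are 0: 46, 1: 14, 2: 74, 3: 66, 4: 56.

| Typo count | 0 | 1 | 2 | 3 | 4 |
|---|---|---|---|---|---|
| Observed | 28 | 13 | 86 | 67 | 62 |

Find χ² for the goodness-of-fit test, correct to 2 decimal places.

χ² = (28−46)²/46 + (13−14)²/14 + (86−74)²/74 + (67−66)²/66 + (62−56)²/56
   = 7.043 + 0.071 + 1.946 + 0.015 + 0.643
Sum = 9.72

9.72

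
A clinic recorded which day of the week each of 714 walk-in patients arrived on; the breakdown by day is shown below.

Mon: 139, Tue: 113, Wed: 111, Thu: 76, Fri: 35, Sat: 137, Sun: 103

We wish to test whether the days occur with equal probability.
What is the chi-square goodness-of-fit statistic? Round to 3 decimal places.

78.059

Expected count for each of the 7 categories: 714/7 = 102.
Mon: (139 − 102)²/102 = 1369/102 = 13.4216
Tue: (113 − 102)²/102 = 121/102 = 1.1863
Wed: (111 − 102)²/102 = 81/102 = 0.7941
Thu: (76 − 102)²/102 = 676/102 = 6.6275
Fri: (35 − 102)²/102 = 4489/102 = 44.0098
Sat: (137 − 102)²/102 = 1225/102 = 12.0098
Sun: (103 − 102)²/102 = 1/102 = 0.0098
Sum = 78.059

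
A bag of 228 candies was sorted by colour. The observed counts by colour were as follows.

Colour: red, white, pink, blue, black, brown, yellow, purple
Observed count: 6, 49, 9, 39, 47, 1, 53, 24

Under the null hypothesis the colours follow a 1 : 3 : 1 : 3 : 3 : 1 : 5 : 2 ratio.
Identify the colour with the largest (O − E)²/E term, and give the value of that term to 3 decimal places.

Ratio total = 19. Expected counts: 228×1/19 = 12, 228×3/19 = 36, 228×1/19 = 12, 228×3/19 = 36, 228×3/19 = 36, 228×1/19 = 12, 228×5/19 = 60, 228×2/19 = 24.
χ² = (6−12)²/12 + (49−36)²/36 + (9−12)²/12 + (39−36)²/36 + (47−36)²/36 + (1−12)²/12 + (53−60)²/60 + (24−24)²/24
   = 3.0000 + 4.6944 + 0.7500 + 0.2500 + 3.3611 + 10.0833 + 0.8167 + 0.0000
The largest term is for brown: 10.083.

brown, 10.083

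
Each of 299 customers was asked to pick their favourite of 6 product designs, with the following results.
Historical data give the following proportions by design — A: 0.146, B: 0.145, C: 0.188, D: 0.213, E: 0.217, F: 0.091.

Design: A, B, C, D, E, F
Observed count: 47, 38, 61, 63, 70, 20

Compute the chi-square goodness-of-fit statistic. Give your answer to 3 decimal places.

Expected counts E_i = n·p_i: 299×0.146 = 43.654, 299×0.145 = 43.355, 299×0.188 = 56.212, 299×0.213 = 63.687, 299×0.217 = 64.883, 299×0.091 = 27.209.
A: (47 − 43.654)²/43.654 = 11.195716/43.654 = 0.2565
B: (38 − 43.355)²/43.355 = 28.676025/43.355 = 0.6614
C: (61 − 56.212)²/56.212 = 22.924944/56.212 = 0.4078
D: (63 − 63.687)²/63.687 = 0.471969/63.687 = 0.0074
E: (70 − 64.883)²/64.883 = 26.183689/64.883 = 0.4036
F: (20 − 27.209)²/27.209 = 51.969681/27.209 = 1.9100
Sum = 3.647

3.647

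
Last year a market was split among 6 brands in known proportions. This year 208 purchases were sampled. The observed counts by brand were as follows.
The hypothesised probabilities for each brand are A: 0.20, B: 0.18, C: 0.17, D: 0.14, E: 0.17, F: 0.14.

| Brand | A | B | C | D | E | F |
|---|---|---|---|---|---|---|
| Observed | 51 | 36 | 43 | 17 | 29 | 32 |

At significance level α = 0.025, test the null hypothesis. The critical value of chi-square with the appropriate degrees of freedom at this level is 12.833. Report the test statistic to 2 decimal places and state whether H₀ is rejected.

10.30; do not reject

Expected counts E_i = n·p_i: 208×0.20 = 41.6, 208×0.18 = 37.44, 208×0.17 = 35.36, 208×0.14 = 29.12, 208×0.17 = 35.36, 208×0.14 = 29.12.
χ² = (51−41.6)²/41.6 + (36−37.44)²/37.44 + (43−35.36)²/35.36 + (17−29.12)²/29.12 + (29−35.36)²/35.36 + (32−29.12)²/29.12
   = 2.124 + 0.055 + 1.651 + 5.044 + 1.144 + 0.285
Sum = 10.30
df = 5. Since 10.30 < 12.833, we do not reject H₀.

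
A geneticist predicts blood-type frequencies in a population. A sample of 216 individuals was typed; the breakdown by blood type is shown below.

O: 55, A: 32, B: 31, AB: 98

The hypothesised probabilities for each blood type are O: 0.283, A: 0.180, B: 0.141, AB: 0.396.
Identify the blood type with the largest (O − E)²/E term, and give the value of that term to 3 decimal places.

AB, 1.816

Expected counts E_i = n·p_i: 216×0.283 = 61.128, 216×0.180 = 38.88, 216×0.141 = 30.456, 216×0.396 = 85.536.
O: (55 − 61.128)²/61.128 = 37.552384/61.128 = 0.6143
A: (32 − 38.88)²/38.88 = 47.3344/38.88 = 1.2174
B: (31 − 30.456)²/30.456 = 0.295936/30.456 = 0.0097
AB: (98 − 85.536)²/85.536 = 155.351296/85.536 = 1.8162
The largest term is for AB: 1.816.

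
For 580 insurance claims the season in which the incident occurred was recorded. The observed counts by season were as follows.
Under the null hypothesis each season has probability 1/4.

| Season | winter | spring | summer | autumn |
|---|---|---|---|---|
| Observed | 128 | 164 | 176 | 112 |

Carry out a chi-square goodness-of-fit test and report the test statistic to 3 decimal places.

18.621

Under H₀ each category has probability 1/4, so each expected count is 580/4 = 145.
χ² = (128−145)²/145 + (164−145)²/145 + (176−145)²/145 + (112−145)²/145
   = 1.9931 + 2.4897 + 6.6276 + 7.5103
Sum = 18.621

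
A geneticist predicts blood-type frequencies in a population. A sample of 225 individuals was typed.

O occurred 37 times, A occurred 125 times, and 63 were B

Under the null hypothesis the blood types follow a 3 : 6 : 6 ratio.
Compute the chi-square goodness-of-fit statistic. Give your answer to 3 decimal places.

23.133

Ratio total = 15. Expected counts: 225×3/15 = 45, 225×6/15 = 90, 225×6/15 = 90.
O: (37 − 45)²/45 = 64/45 = 1.4222
A: (125 − 90)²/90 = 1225/90 = 13.6111
B: (63 − 90)²/90 = 729/90 = 8.1000
Sum = 23.133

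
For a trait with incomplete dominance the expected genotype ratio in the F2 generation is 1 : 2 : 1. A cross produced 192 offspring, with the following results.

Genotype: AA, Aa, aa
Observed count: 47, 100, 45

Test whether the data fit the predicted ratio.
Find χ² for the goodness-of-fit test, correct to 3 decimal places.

Ratio total = 4. Expected counts: 192×1/4 = 48, 192×2/4 = 96, 192×1/4 = 48.
χ² = (47−48)²/48 + (100−96)²/96 + (45−48)²/48
   = 0.0208 + 0.1667 + 0.1875
Sum = 0.375

0.375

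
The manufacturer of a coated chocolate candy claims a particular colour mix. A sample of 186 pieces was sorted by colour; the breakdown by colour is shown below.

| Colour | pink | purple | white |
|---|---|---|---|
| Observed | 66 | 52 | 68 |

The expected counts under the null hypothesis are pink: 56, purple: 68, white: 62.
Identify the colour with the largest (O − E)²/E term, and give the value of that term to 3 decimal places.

cat         O        E   (O−E)²/E
pink       66       56     1.7857
purple     52       68     3.7647
white      68       62     0.5806
The largest term is for purple: 3.765.

purple, 3.765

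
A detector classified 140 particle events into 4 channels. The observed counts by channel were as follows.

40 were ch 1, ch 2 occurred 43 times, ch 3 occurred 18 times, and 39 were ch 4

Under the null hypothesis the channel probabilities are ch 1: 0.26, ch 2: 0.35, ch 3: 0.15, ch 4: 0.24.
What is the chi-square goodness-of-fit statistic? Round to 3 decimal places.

Expected counts E_i = n·p_i: 140×0.26 = 36.4, 140×0.35 = 49, 140×0.15 = 21, 140×0.24 = 33.6.
cat         O        E   (O−E)²/E
ch 1       40     36.4     0.3560
ch 2       43       49     0.7347
ch 3       18       21     0.4286
ch 4       39     33.6     0.8679
Sum = 2.387

2.387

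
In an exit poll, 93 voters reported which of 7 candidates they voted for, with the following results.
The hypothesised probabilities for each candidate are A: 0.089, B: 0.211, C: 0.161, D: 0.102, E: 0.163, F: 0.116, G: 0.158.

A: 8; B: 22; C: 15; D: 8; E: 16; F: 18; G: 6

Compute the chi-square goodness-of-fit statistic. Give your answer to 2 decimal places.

Expected counts E_i = n·p_i: 93×0.089 = 8.277, 93×0.211 = 19.623, 93×0.161 = 14.973, 93×0.102 = 9.486, 93×0.163 = 15.159, 93×0.116 = 10.788, 93×0.158 = 14.694.
A: (8 − 8.277)²/8.277 = 0.076729/8.277 = 0.009
B: (22 − 19.623)²/19.623 = 5.650129/19.623 = 0.288
C: (15 − 14.973)²/14.973 = 0.000729/14.973 = 0.000
D: (8 − 9.486)²/9.486 = 2.208196/9.486 = 0.233
E: (16 − 15.159)²/15.159 = 0.707281/15.159 = 0.047
F: (18 − 10.788)²/10.788 = 52.012944/10.788 = 4.821
G: (6 − 14.694)²/14.694 = 75.585636/14.694 = 5.144
Sum = 10.54

10.54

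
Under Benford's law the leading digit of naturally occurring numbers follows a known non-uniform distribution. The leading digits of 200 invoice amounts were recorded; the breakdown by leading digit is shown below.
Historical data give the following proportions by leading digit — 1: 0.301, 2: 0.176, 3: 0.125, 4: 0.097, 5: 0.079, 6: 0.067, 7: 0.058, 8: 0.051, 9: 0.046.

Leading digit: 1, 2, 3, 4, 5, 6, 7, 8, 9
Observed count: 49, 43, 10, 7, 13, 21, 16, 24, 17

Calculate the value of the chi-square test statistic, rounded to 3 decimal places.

52.497

Expected counts E_i = n·p_i: 200×0.301 = 60.2, 200×0.176 = 35.2, 200×0.125 = 25, 200×0.097 = 19.4, 200×0.079 = 15.8, 200×0.067 = 13.4, 200×0.058 = 11.6, 200×0.051 = 10.2, 200×0.046 = 9.2.
χ² = (49−60.2)²/60.2 + (43−35.2)²/35.2 + (10−25)²/25 + (7−19.4)²/19.4 + (13−15.8)²/15.8 + (21−13.4)²/13.4 + (16−11.6)²/11.6 + (24−10.2)²/10.2 + (17−9.2)²/9.2
   = 2.0837 + 1.7284 + 9.0000 + 7.9258 + 0.4962 + 4.3104 + 1.6690 + 18.6706 + 6.6130
Sum = 52.497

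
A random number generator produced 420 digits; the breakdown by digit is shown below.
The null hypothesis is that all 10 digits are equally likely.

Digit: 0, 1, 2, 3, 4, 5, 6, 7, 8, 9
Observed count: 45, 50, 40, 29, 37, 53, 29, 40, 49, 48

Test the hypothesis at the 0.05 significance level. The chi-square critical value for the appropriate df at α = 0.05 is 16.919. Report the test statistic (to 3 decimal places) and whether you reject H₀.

15.476; do not reject

Under H₀ each category has probability 1/10, so each expected count is 420/10 = 42.
cat         O        E   (O−E)²/E
0          45       42     0.2143
1          50       42     1.5238
2          40       42     0.0952
3          29       42     4.0238
4          37       42     0.5952
5          53       42     2.8810
6          29       42     4.0238
7          40       42     0.0952
8          49       42     1.1667
9          48       42     0.8571
Sum = 15.476
df = 9. Since 15.476 < 16.919, we do not reject H₀.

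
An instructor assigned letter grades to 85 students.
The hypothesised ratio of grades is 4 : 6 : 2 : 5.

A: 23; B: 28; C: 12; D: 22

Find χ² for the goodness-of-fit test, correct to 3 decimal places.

Ratio total = 17. Expected counts: 85×4/17 = 20, 85×6/17 = 30, 85×2/17 = 10, 85×5/17 = 25.
A: (23 − 20)²/20 = 9/20 = 0.4500
B: (28 − 30)²/30 = 4/30 = 0.1333
C: (12 − 10)²/10 = 4/10 = 0.4000
D: (22 − 25)²/25 = 9/25 = 0.3600
Sum = 1.343

1.343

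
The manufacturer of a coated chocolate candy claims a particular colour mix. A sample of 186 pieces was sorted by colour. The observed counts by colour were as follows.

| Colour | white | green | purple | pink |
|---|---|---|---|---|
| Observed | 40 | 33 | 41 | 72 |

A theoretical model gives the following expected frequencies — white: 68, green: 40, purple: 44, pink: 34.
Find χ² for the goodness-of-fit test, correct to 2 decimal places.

cat         O        E   (O−E)²/E
white      40       68     11.529
green      33       40      1.225
purple     41       44      0.205
pink       72       34     42.471
Sum = 55.43

55.43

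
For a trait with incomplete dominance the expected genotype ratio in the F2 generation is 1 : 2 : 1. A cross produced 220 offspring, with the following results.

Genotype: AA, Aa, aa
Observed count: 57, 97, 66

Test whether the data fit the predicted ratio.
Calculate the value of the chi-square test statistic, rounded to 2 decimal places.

3.81

Ratio total = 4. Expected counts: 220×1/4 = 55, 220×2/4 = 110, 220×1/4 = 55.
χ² = (57−55)²/55 + (97−110)²/110 + (66−55)²/55
   = 0.073 + 1.536 + 2.200
Sum = 3.81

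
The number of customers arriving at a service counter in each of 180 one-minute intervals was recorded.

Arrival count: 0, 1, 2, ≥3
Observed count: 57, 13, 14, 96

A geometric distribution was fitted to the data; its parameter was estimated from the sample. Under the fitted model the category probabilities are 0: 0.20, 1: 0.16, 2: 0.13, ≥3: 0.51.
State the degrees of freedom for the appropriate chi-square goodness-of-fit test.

There are k = 4 categories and 1 parameter estimated from the data, so df = 4 − 1 − 1 = 2.

2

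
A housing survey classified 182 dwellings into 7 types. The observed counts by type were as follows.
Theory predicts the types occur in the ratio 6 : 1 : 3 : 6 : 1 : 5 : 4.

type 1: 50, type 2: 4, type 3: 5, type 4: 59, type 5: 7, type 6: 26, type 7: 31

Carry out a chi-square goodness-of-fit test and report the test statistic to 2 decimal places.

24.52

Ratio total = 26. Expected counts: 182×6/26 = 42, 182×1/26 = 7, 182×3/26 = 21, 182×6/26 = 42, 182×1/26 = 7, 182×5/26 = 35, 182×4/26 = 28.
χ² = (50−42)²/42 + (4−7)²/7 + (5−21)²/21 + (59−42)²/42 + (7−7)²/7 + (26−35)²/35 + (31−28)²/28
   = 1.524 + 1.286 + 12.190 + 6.881 + 0.000 + 2.314 + 0.321
Sum = 24.52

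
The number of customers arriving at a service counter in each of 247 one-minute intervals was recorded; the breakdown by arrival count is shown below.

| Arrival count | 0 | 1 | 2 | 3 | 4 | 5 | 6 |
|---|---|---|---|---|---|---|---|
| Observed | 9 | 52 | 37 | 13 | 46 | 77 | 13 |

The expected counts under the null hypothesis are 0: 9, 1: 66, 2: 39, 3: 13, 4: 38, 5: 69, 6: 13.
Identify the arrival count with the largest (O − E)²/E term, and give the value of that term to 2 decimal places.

χ² = (9−9)²/9 + (52−66)²/66 + (37−39)²/39 + (13−13)²/13 + (46−38)²/38 + (77−69)²/69 + (13−13)²/13
   = 0.000 + 2.970 + 0.103 + 0.000 + 1.684 + 0.928 + 0.000
The largest term is for 1: 2.97.

1, 2.97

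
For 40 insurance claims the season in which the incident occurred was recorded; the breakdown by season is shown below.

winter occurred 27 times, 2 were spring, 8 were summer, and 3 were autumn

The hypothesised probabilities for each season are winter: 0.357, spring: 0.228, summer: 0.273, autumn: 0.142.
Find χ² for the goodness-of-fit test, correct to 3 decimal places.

18.934

Expected counts E_i = n·p_i: 40×0.357 = 14.28, 40×0.228 = 9.12, 40×0.273 = 10.92, 40×0.142 = 5.68.
winter: (27 − 14.28)²/14.28 = 161.7984/14.28 = 11.3304
spring: (2 − 9.12)²/9.12 = 50.6944/9.12 = 5.5586
summer: (8 − 10.92)²/10.92 = 8.5264/10.92 = 0.7808
autumn: (3 − 5.68)²/5.68 = 7.1824/5.68 = 1.2645
Sum = 18.934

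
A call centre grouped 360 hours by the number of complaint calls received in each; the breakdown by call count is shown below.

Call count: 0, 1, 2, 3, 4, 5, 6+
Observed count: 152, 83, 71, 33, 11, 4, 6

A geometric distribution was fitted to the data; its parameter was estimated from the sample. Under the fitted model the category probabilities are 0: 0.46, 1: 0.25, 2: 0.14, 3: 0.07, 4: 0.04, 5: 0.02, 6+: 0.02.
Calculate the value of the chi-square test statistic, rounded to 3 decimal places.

Expected counts E_i = n·p_i: 360×0.46 = 165.6, 360×0.25 = 90, 360×0.14 = 50.4, 360×0.07 = 25.2, 360×0.04 = 14.4, 360×0.02 = 7.2, 360×0.02 = 7.2.
χ² = (152−165.6)²/165.6 + (83−90)²/90 + (71−50.4)²/50.4 + (33−25.2)²/25.2 + (11−14.4)²/14.4 + (4−7.2)²/7.2 + (6−7.2)²/7.2
   = 1.1169 + 0.5444 + 8.4198 + 2.4143 + 0.8028 + 1.4222 + 0.2000
Sum = 14.920

14.920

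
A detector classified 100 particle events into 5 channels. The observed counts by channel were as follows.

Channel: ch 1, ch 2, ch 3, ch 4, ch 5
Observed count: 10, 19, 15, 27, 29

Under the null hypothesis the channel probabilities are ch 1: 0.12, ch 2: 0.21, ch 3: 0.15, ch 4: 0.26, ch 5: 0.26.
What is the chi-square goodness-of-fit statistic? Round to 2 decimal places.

0.91

Expected counts E_i = n·p_i: 100×0.12 = 12, 100×0.21 = 21, 100×0.15 = 15, 100×0.26 = 26, 100×0.26 = 26.
cat         O        E   (O−E)²/E
ch 1       10       12      0.333
ch 2       19       21      0.190
ch 3       15       15      0.000
ch 4       27       26      0.038
ch 5       29       26      0.346
Sum = 0.91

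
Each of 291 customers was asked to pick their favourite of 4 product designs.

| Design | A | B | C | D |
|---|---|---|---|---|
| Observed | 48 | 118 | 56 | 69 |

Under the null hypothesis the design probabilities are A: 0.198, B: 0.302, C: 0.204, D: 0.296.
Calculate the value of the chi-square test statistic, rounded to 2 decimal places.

15.53

Expected counts E_i = n·p_i: 291×0.198 = 57.618, 291×0.302 = 87.882, 291×0.204 = 59.364, 291×0.296 = 86.136.
A: (48 − 57.618)²/57.618 = 92.505924/57.618 = 1.606
B: (118 − 87.882)²/87.882 = 907.093924/87.882 = 10.322
C: (56 − 59.364)²/59.364 = 11.316496/59.364 = 0.191
D: (69 − 86.136)²/86.136 = 293.642496/86.136 = 3.409
Sum = 15.53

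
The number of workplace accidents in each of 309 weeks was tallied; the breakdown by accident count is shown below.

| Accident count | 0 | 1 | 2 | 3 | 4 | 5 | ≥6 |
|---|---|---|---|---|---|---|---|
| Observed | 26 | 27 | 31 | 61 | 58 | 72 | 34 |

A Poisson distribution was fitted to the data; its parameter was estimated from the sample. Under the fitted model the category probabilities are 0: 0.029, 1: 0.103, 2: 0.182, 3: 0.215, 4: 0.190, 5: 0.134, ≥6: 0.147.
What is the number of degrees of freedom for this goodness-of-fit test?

There are k = 7 categories and 1 parameter estimated from the data, so df = 7 − 1 − 1 = 5.

5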